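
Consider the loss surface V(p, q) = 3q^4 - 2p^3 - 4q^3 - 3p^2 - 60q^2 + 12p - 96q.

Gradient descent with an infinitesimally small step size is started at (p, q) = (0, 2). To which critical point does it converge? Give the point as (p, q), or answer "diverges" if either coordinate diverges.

(-2, 4)

V is separable, so gradient descent decouples: p follows -∂V/∂p, q follows -∂V/∂q.
∂V/∂p = -6(p - 1)(p + 2); at p=0 this is 12, so p decreases.
∂V/∂q = 12(q - 4)(q + 1)(q + 2); at q=2 this is -288, so q increases.
p converges to its nearest critical value -2 (a local min of the p-part); q converges to 4. The iterate converges to (-2, 4).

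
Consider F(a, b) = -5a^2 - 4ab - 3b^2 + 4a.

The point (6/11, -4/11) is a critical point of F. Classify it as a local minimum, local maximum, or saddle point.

local maximum

The Hessian of F is constant: H = [[-10, -4], [-4, -6]].
det(H) = (-10)·(-6) − (-4)² = 44.
det(H) > 0 and tr(H) = -16 < 0, so H is negative definite and the point is a local maximum.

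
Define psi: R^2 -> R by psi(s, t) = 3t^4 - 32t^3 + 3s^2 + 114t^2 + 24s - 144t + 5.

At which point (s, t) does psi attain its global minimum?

(-4, 1)

psi(s,t) separates as P(s) + Q(t) + 5, so its minimum is min P + min Q + 5.
P'(s) = 6s + 24 vanishes at s ∈ {-4}; Q'(t) = 12(t - 4)(t - 3)(t - 1) vanishes at t ∈ {1, 3, 4}.
Local minima of P (where P''>0): P(-4)=-48. Local minima of Q: Q(1)=-59, Q(4)=-32.
So the global minimum of psi is P(-4) + Q(1) + 5 = -48 − 59 + 5 = -102, attained at (-4, 1).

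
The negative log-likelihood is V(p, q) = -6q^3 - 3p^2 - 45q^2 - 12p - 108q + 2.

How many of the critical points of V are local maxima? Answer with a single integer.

1

V separates as a function of p plus a function of q, so ∇V=0 decouples.
∂V/∂p = -6(p + 2) = 0 at p ∈ {-2}; ∂V/∂q = -18(q + 2)(q + 3) = 0 at q ∈ {-3, -2}.
The Hessian is diagonal: diag(V_pp, V_qq). Second derivatives: V_pp(-2)=-6; V_qq(-3)=18, V_qq(-2)=-18.
Local maxima occur where both diagonal entries negative: (-2, -2). Count: 1.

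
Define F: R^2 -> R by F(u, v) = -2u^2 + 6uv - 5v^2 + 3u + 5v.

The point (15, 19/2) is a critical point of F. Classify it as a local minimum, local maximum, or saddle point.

The Hessian of F is constant: H = [[-4, 6], [6, -10]].
det(H) = (-4)·(-10) − 6² = 4.
det(H) > 0 and tr(H) = -14 < 0, so H is negative definite and the point is a local maximum.

local maximum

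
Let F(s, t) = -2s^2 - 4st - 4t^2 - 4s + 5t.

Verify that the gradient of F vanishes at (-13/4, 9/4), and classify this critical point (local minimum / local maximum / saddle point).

local maximum

∇F = (-4s - 4t - 4, -4s - 8t + 5); substituting (-13/4, 9/4) gives ∇F = (0, 0), so (-13/4, 9/4) is indeed a critical point.
The Hessian of F is constant: H = [[-4, -4], [-4, -8]].
det(H) = (-4)·(-8) − (-4)² = 16.
det(H) > 0 and tr(H) = -12 < 0, so H is negative definite and the point is a local maximum.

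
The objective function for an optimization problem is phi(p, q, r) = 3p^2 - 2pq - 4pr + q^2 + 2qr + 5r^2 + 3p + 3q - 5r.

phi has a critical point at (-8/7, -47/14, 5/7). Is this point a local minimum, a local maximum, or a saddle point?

local minimum

The Hessian is constant: H = [[6, -2, -4], [-2, 2, 2], [-4, 2, 10]].
Leading principal minors: Δ₁ = 6, Δ₂ = 8, Δ₃ = 56.
All leading minors are positive, so H is positive definite: a local minimum.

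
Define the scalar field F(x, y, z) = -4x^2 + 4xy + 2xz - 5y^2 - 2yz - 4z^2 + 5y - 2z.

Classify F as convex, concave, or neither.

F is quadratic, so its Hessian is the constant matrix H = [[-8, 4, 2], [4, -10, -2], [2, -2, -8]].
Leading principal minors: -8, 64, -472.
Signs alternate −, +, − ⇒ H ≺ 0 ⇒ concave.

concave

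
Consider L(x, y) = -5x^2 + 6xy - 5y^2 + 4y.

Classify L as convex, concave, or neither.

L is quadratic, so its Hessian is the constant matrix H = [[-10, 6], [6, -10]].
det(H) = 64, tr(H) = -20.
det(H) > 0 and tr(H) < 0, so H is negative definite everywhere: concave.

concave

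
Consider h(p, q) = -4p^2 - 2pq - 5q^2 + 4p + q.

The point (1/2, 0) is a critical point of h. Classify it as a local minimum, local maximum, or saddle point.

The Hessian of h is constant: H = [[-8, -2], [-2, -10]].
det(H) = (-8)·(-10) − (-2)² = 76.
det(H) > 0 and tr(H) = -18 < 0, so H is negative definite and the point is a local maximum.

local maximum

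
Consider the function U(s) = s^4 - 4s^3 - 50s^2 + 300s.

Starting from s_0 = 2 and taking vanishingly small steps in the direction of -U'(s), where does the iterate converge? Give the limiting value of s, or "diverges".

U'(s) = 4(s - 5)(s - 3)(s + 5), so U'(2) = 84.
Gradient descent moves in the -U' direction, i.e. s is decreasing.
The nearest critical point in that direction is s = -5, where U'' = 320 > 0 (a local minimum). The iterate converges there.

-5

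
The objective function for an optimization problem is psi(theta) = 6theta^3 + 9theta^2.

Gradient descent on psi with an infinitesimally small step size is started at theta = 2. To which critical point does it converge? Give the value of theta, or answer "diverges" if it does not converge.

0

psi'(theta) = 18theta(theta + 1), so psi'(2) = 108.
Gradient descent moves in the -psi' direction, i.e. theta is decreasing.
The nearest critical point in that direction is theta = 0, where psi'' = 18 > 0 (a local minimum). The iterate converges there.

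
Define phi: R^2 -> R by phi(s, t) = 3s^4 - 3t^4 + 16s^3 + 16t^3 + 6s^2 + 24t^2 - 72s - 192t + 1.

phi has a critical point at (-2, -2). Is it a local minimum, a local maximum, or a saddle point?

The mixed partial ∂²phi/∂s∂t is 0, so the Hessian at any point is diag(phi_ss, phi_tt) = diag(12(3s^2 + 8s + 1), 12(-3t^2 + 8t + 4)).
At (-2, -2): H = diag(-36, -288).
Both eigenvalues are negative, so H is negative definite: a local maximum.

local maximum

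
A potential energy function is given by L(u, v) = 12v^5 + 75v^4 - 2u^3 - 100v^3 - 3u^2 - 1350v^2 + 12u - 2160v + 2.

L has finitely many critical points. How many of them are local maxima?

L separates as a function of u plus a function of v, so ∇L=0 decouples.
∂L/∂u = -6(u - 1)(u + 2) = 0 at u ∈ {-2, 1}; ∂L/∂v = 60(v - 3)(v + 1)(v + 3)(v + 4) = 0 at v ∈ {-4, -3, -1, 3}.
The Hessian is diagonal: diag(L_uu, L_vv). Second derivatives: L_uu(-2)=18, L_uu(1)=-18; L_vv(-4)=-1260, L_vv(-3)=720, L_vv(-1)=-1440, L_vv(3)=10080.
Local maxima occur where both diagonal entries negative: (1, -4), (1, -1). Count: 2.

2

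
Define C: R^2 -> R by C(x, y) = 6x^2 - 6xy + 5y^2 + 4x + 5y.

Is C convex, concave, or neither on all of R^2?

C is quadratic, so its Hessian is the constant matrix H = [[12, -6], [-6, 10]].
det(H) = 84, tr(H) = 22.
det(H) > 0 and tr(H) > 0, so H is positive definite everywhere: convex.

convex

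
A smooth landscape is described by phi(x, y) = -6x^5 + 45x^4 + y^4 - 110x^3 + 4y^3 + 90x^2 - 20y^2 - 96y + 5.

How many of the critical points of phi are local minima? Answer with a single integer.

phi separates as a function of x plus a function of y, so ∇phi=0 decouples.
∂phi/∂x = -30x(x - 3)(x - 2)(x - 1) = 0 at x ∈ {0, 1, 2, 3}; ∂phi/∂y = 4(y - 3)(y + 2)(y + 4) = 0 at y ∈ {-4, -2, 3}.
The Hessian is diagonal: diag(phi_xx, phi_yy). Second derivatives: phi_xx(0)=180, phi_xx(1)=-60, phi_xx(2)=60, phi_xx(3)=-180; phi_yy(-4)=56, phi_yy(-2)=-40, phi_yy(3)=140.
Local minima occur where both diagonal entries positive: (0, -4), (0, 3), (2, -4), (2, 3). Count: 4.

4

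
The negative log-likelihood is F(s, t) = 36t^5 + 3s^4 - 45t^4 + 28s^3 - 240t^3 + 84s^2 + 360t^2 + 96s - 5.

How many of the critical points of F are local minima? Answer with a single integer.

4

F separates as a function of s plus a function of t, so ∇F=0 decouples.
∂F/∂s = 12(s + 1)(s + 2)(s + 4) = 0 at s ∈ {-4, -2, -1}; ∂F/∂t = 180t(t - 2)(t - 1)(t + 2) = 0 at t ∈ {-2, 0, 1, 2}.
The Hessian is diagonal: diag(F_ss, F_tt). Second derivatives: F_ss(-4)=72, F_ss(-2)=-24, F_ss(-1)=36; F_tt(-2)=-4320, F_tt(0)=720, F_tt(1)=-540, F_tt(2)=1440.
Local minima occur where both diagonal entries positive: (-4, 0), (-4, 2), (-1, 0), (-1, 2). Count: 4.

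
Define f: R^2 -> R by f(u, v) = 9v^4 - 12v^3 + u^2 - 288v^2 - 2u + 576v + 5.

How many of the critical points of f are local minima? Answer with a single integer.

2

f separates as a function of u plus a function of v, so ∇f=0 decouples.
∂f/∂u = 2(u - 1) = 0 at u ∈ {1}; ∂f/∂v = 36(v - 4)(v - 1)(v + 4) = 0 at v ∈ {-4, 1, 4}.
The Hessian is diagonal: diag(f_uu, f_vv). Second derivatives: f_uu(1)=2; f_vv(-4)=1440, f_vv(1)=-540, f_vv(4)=864.
Local minima occur where both diagonal entries positive: (1, -4), (1, 4). Count: 2.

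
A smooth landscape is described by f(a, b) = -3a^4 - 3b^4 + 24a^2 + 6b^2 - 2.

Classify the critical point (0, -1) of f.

saddle point

The mixed partial ∂²f/∂a∂b is 0, so the Hessian at any point is diag(f_aa, f_bb) = diag(12(-3a^2 + 4), 12(-3b^2 + 1)).
At (0, -1): H = diag(48, -24).
The eigenvalues have opposite signs, so H is indefinite: a saddle point.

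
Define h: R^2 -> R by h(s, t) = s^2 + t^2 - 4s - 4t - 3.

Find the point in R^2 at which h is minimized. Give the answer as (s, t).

(2, 2)

h(s,t) separates as P(s) + Q(t) − 3, so its minimum is min P + min Q − 3.
P'(s) = 2s - 4 vanishes at s ∈ {2}; Q'(t) = 2(t - 2) vanishes at t ∈ {2}.
Local minima of P (where P''>0): P(2)=-4. Local minima of Q: Q(2)=-4.
So the global minimum of h is P(2) + Q(2) − 3 = -4 − 4 − 3 = -11, attained at (2, 2).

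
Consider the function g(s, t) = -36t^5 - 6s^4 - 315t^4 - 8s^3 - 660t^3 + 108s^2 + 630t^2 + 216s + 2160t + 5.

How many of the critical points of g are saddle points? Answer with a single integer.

6

g separates as a function of s plus a function of t, so ∇g=0 decouples.
∂g/∂s = -24(s - 3)(s + 1)(s + 3) = 0 at s ∈ {-3, -1, 3}; ∂g/∂t = -180(t - 1)(t + 1)(t + 3)(t + 4) = 0 at t ∈ {-4, -3, -1, 1}.
The Hessian is diagonal: diag(g_ss, g_tt). Second derivatives: g_ss(-3)=-288, g_ss(-1)=192, g_ss(3)=-576; g_tt(-4)=2700, g_tt(-3)=-1440, g_tt(-1)=2160, g_tt(1)=-7200.
Saddle points occur where the two diagonal entries have opposite signs: (-3, -4), (-3, -1), (-1, -3), (-1, 1), (3, -4), (3, -1). Count: 6.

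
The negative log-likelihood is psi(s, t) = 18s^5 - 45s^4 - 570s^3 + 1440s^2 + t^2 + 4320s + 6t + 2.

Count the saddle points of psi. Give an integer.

2

psi separates as a function of s plus a function of t, so ∇psi=0 decouples.
∂psi/∂s = 90(s - 4)(s - 3)(s + 1)(s + 4) = 0 at s ∈ {-4, -1, 3, 4}; ∂psi/∂t = 2(t + 3) = 0 at t ∈ {-3}.
The Hessian is diagonal: diag(psi_ss, psi_tt). Second derivatives: psi_ss(-4)=-15120, psi_ss(-1)=5400, psi_ss(3)=-2520, psi_ss(4)=3600; psi_tt(-3)=2.
Saddle points occur where the two diagonal entries have opposite signs: (-4, -3), (3, -3). Count: 2.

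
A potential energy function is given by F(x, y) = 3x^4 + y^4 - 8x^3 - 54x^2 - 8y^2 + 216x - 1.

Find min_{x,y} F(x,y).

-692

F(x,y) separates as P(x) + Q(y) − 1, so its minimum is min P + min Q − 1.
P'(x) = 12(x - 3)(x - 2)(x + 3) vanishes at x ∈ {-3, 2, 3}; Q'(y) = 4y(y - 2)(y + 2) vanishes at y ∈ {-2, 0, 2}.
Local minima of P (where P''>0): P(-3)=-675, P(3)=189. Local minima of Q: Q(-2)=-16, Q(2)=-16.
So the global minimum of F is P(-3) + Q(-2) − 1 = -675 − 16 − 1 = -692, attained at (-3, -2).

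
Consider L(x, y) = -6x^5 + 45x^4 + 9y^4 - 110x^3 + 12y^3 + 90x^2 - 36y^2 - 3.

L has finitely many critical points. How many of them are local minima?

4

L separates as a function of x plus a function of y, so ∇L=0 decouples.
∂L/∂x = -30x(x - 3)(x - 2)(x - 1) = 0 at x ∈ {0, 1, 2, 3}; ∂L/∂y = 36y(y - 1)(y + 2) = 0 at y ∈ {-2, 0, 1}.
The Hessian is diagonal: diag(L_xx, L_yy). Second derivatives: L_xx(0)=180, L_xx(1)=-60, L_xx(2)=60, L_xx(3)=-180; L_yy(-2)=216, L_yy(0)=-72, L_yy(1)=108.
Local minima occur where both diagonal entries positive: (0, -2), (0, 1), (2, -2), (2, 1). Count: 4.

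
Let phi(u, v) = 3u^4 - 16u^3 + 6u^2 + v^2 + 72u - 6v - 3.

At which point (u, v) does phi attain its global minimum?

(-1, 3)

phi(u,v) separates as P(u) + Q(v) − 3, so its minimum is min P + min Q − 3.
P'(u) = 12(u - 3)(u - 2)(u + 1) vanishes at u ∈ {-1, 2, 3}; Q'(v) = 2v - 6 vanishes at v ∈ {3}.
Local minima of P (where P''>0): P(-1)=-47, P(3)=81. Local minima of Q: Q(3)=-9.
So the global minimum of phi is P(-1) + Q(3) − 3 = -47 − 9 − 3 = -59, attained at (-1, 3).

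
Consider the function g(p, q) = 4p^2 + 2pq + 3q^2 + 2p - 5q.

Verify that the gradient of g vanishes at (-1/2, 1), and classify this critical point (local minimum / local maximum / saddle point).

local minimum

∇g = (8p + 2q + 2, 2p + 6q - 5); substituting (-1/2, 1) gives ∇g = (0, 0), so (-1/2, 1) is indeed a critical point.
The Hessian of g is constant: H = [[8, 2], [2, 6]].
det(H) = 8·6 − 2² = 44.
det(H) > 0 and tr(H) = 14 > 0, so H is positive definite and the point is a local minimum.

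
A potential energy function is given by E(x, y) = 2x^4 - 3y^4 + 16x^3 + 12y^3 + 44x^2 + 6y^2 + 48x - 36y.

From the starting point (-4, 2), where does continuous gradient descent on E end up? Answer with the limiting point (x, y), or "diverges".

(-3, 1)

E is separable, so gradient descent decouples: x follows -∂E/∂x, y follows -∂E/∂y.
∂E/∂x = 8(x + 1)(x + 2)(x + 3); at x=-4 this is -48, so x increases.
∂E/∂y = -12(y - 3)(y - 1)(y + 1); at y=2 this is 36, so y decreases.
x converges to its nearest critical value -3 (a local min of the x-part); y converges to 1. The iterate converges to (-3, 1).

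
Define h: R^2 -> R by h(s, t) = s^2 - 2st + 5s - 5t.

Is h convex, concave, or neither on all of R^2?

neither

h is quadratic, so its Hessian is the constant matrix H = [[2, -2], [-2, 0]].
det(H) = -4, tr(H) = 2.
det(H) < 0, so H is indefinite: neither convex nor concave.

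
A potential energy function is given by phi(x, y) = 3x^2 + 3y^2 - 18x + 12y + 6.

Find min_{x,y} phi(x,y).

-33

phi(x,y) separates as P(x) + Q(y) + 6, so its minimum is min P + min Q + 6.
P'(x) = 6x - 18 vanishes at x ∈ {3}; Q'(y) = 6y + 12 vanishes at y ∈ {-2}.
Local minima of P (where P''>0): P(3)=-27. Local minima of Q: Q(-2)=-12.
So the global minimum of phi is P(3) + Q(-2) + 6 = -27 − 12 + 6 = -33, attained at (3, -2).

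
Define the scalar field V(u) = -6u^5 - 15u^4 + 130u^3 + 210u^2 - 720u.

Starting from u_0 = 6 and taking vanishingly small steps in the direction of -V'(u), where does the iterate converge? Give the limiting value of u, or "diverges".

V'(u) = -30(u - 3)(u - 1)(u + 2)(u + 4), so V'(6) = -36000.
Gradient descent moves in the -V' direction, i.e. u is increasing.
There is no critical point above u=6, and V' keeps the same sign, so the iterate runs off to +∞.

diverges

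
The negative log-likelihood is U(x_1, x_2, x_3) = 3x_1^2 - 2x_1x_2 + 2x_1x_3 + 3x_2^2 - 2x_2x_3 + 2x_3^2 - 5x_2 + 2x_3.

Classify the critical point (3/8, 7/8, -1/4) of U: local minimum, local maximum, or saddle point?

The Hessian is constant: H = [[6, -2, 2], [-2, 6, -2], [2, -2, 4]].
Leading principal minors: Δ₁ = 6, Δ₂ = 32, Δ₃ = 96.
All leading minors are positive, so H is positive definite: a local minimum.

local minimum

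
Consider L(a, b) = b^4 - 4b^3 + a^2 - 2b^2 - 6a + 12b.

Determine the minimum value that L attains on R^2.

L(a,b) separates as P(a) + Q(b), so its minimum is min P + min Q.
P'(a) = 2a - 6 vanishes at a ∈ {3}; Q'(b) = 4(b - 3)(b - 1)(b + 1) vanishes at b ∈ {-1, 1, 3}.
Local minima of P (where P''>0): P(3)=-9. Local minima of Q: Q(-1)=-9, Q(3)=-9.
So the global minimum of L is P(3) + Q(-1) = -9 − 9 = -18, attained at (3, -1).

-18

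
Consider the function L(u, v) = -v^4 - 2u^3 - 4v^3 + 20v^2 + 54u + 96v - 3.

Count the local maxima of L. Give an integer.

2

L separates as a function of u plus a function of v, so ∇L=0 decouples.
∂L/∂u = -6(u - 3)(u + 3) = 0 at u ∈ {-3, 3}; ∂L/∂v = -4(v - 3)(v + 2)(v + 4) = 0 at v ∈ {-4, -2, 3}.
The Hessian is diagonal: diag(L_uu, L_vv). Second derivatives: L_uu(-3)=36, L_uu(3)=-36; L_vv(-4)=-56, L_vv(-2)=40, L_vv(3)=-140.
Local maxima occur where both diagonal entries negative: (3, -4), (3, 3). Count: 2.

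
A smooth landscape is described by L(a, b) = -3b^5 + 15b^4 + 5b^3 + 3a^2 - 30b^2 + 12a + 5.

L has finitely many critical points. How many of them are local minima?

L separates as a function of a plus a function of b, so ∇L=0 decouples.
∂L/∂a = 6(a + 2) = 0 at a ∈ {-2}; ∂L/∂b = -15b(b - 4)(b - 1)(b + 1) = 0 at b ∈ {-1, 0, 1, 4}.
The Hessian is diagonal: diag(L_aa, L_bb). Second derivatives: L_aa(-2)=6; L_bb(-1)=150, L_bb(0)=-60, L_bb(1)=90, L_bb(4)=-900.
Local minima occur where both diagonal entries positive: (-2, -1), (-2, 1). Count: 2.

2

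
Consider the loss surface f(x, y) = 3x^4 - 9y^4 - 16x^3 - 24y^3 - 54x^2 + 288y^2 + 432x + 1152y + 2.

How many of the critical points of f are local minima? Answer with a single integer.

f separates as a function of x plus a function of y, so ∇f=0 decouples.
∂f/∂x = 12(x - 4)(x - 3)(x + 3) = 0 at x ∈ {-3, 3, 4}; ∂f/∂y = -36(y - 4)(y + 2)(y + 4) = 0 at y ∈ {-4, -2, 4}.
The Hessian is diagonal: diag(f_xx, f_yy). Second derivatives: f_xx(-3)=504, f_xx(3)=-72, f_xx(4)=84; f_yy(-4)=-576, f_yy(-2)=432, f_yy(4)=-1728.
Local minima occur where both diagonal entries positive: (-3, -2), (4, -2). Count: 2.

2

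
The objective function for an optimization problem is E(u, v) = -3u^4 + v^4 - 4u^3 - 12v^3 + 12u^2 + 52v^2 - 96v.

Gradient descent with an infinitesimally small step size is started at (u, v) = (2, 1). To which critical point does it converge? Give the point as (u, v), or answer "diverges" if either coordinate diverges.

diverges

E is separable, so gradient descent decouples: u follows -∂E/∂u, v follows -∂E/∂v.
∂E/∂u = -12u(u - 1)(u + 2); at u=2 this is -96, so u increases.
∂E/∂v = 4(v - 4)(v - 3)(v - 2); at v=1 this is -24, so v increases.
The u-coordinate has no critical point in that direction and runs off to infinity.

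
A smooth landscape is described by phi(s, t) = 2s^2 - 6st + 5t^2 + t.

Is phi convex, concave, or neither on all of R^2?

phi is quadratic, so its Hessian is the constant matrix H = [[4, -6], [-6, 10]].
det(H) = 4, tr(H) = 14.
det(H) > 0 and tr(H) > 0, so H is positive definite everywhere: convex.

convex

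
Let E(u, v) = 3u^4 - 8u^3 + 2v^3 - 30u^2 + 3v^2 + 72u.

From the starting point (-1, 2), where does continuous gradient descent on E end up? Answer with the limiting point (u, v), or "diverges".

E is separable, so gradient descent decouples: u follows -∂E/∂u, v follows -∂E/∂v.
∂E/∂u = 12(u - 3)(u - 1)(u + 2); at u=-1 this is 96, so u decreases.
∂E/∂v = 6v(v + 1); at v=2 this is 36, so v decreases.
u converges to its nearest critical value -2 (a local min of the u-part); v converges to 0. The iterate converges to (-2, 0).

(-2, 0)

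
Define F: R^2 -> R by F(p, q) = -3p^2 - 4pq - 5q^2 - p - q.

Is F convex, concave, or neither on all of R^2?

F is quadratic, so its Hessian is the constant matrix H = [[-6, -4], [-4, -10]].
det(H) = 44, tr(H) = -16.
det(H) > 0 and tr(H) < 0, so H is negative definite everywhere: concave.

concave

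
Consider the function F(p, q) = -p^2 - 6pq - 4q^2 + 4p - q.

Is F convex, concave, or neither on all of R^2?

neither

F is quadratic, so its Hessian is the constant matrix H = [[-2, -6], [-6, -8]].
det(H) = -20, tr(H) = -10.
det(H) < 0, so H is indefinite: neither convex nor concave.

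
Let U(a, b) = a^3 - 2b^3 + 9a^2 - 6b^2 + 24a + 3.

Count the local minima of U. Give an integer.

U separates as a function of a plus a function of b, so ∇U=0 decouples.
∂U/∂a = 3(a + 2)(a + 4) = 0 at a ∈ {-4, -2}; ∂U/∂b = -6b(b + 2) = 0 at b ∈ {-2, 0}.
The Hessian is diagonal: diag(U_aa, U_bb). Second derivatives: U_aa(-4)=-6, U_aa(-2)=6; U_bb(-2)=12, U_bb(0)=-12.
Local minima occur where both diagonal entries positive: (-2, -2). Count: 1.

1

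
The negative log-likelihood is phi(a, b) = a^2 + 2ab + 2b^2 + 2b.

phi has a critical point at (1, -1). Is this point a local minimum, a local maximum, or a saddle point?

The Hessian of phi is constant: H = [[2, 2], [2, 4]].
det(H) = 2·4 − 2² = 4.
det(H) > 0 and tr(H) = 6 > 0, so H is positive definite and the point is a local minimum.

local minimum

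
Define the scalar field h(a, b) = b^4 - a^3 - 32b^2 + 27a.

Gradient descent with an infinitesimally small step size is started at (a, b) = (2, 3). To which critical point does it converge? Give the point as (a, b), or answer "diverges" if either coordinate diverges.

h is separable, so gradient descent decouples: a follows -∂h/∂a, b follows -∂h/∂b.
∂h/∂a = -3(a - 3)(a + 3); at a=2 this is 15, so a decreases.
∂h/∂b = 4b(b - 4)(b + 4); at b=3 this is -84, so b increases.
a converges to its nearest critical value -3 (a local min of the a-part); b converges to 4. The iterate converges to (-3, 4).

(-3, 4)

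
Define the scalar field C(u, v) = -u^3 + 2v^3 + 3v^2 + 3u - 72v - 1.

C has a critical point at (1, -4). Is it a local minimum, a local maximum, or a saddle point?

local maximum

The mixed partial ∂²C/∂u∂v is 0, so the Hessian at any point is diag(C_uu, C_vv) = diag(-6u, 6(2v + 1)).
At (1, -4): H = diag(-6, -42).
Both eigenvalues are negative, so H is negative definite: a local maximum.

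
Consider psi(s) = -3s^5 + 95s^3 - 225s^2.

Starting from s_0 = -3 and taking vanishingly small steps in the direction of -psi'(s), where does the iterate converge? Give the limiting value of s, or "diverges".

psi'(s) = -15s(s - 3)(s - 2)(s + 5), so psi'(-3) = 2700.
Gradient descent moves in the -psi' direction, i.e. s is decreasing.
The nearest critical point in that direction is s = -5, where psi'' = 4200 > 0 (a local minimum). The iterate converges there.

-5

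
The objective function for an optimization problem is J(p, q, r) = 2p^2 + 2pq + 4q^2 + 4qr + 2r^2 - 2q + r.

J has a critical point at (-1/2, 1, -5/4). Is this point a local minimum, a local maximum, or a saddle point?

local minimum

The Hessian is constant: H = [[4, 2, 0], [2, 8, 4], [0, 4, 4]].
Leading principal minors: Δ₁ = 4, Δ₂ = 28, Δ₃ = 48.
All leading minors are positive, so H is positive definite: a local minimum.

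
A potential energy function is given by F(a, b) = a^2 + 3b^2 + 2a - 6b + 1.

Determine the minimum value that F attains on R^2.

-3

F(a,b) separates as P(a) + Q(b) + 1, so its minimum is min P + min Q + 1.
P'(a) = 2a + 2 vanishes at a ∈ {-1}; Q'(b) = 6b - 6 vanishes at b ∈ {1}.
Local minima of P (where P''>0): P(-1)=-1. Local minima of Q: Q(1)=-3.
So the global minimum of F is P(-1) + Q(1) + 1 = -1 − 3 + 1 = -3, attained at (-1, 1).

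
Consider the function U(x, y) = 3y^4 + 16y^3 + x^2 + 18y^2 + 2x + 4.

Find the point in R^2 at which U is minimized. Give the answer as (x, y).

U(x,y) separates as P(x) + Q(y) + 4, so its minimum is min P + min Q + 4.
P'(x) = 2x + 2 vanishes at x ∈ {-1}; Q'(y) = 12y(y + 1)(y + 3) vanishes at y ∈ {-3, -1, 0}.
Local minima of P (where P''>0): P(-1)=-1. Local minima of Q: Q(-3)=-27, Q(0)=0.
So the global minimum of U is P(-1) + Q(-3) + 4 = -1 − 27 + 4 = -24, attained at (-1, -3).

(-1, -3)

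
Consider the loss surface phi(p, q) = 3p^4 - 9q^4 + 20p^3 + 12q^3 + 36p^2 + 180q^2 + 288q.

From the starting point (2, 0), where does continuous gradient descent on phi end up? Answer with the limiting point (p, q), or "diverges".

(0, -1)

phi is separable, so gradient descent decouples: p follows -∂phi/∂p, q follows -∂phi/∂q.
∂phi/∂p = 12p(p + 2)(p + 3); at p=2 this is 480, so p decreases.
∂phi/∂q = -36(q - 4)(q + 1)(q + 2); at q=0 this is 288, so q decreases.
p converges to its nearest critical value 0 (a local min of the p-part); q converges to -1. The iterate converges to (0, -1).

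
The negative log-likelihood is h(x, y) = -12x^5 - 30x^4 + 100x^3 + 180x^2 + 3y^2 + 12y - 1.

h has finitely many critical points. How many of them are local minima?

2

h separates as a function of x plus a function of y, so ∇h=0 decouples.
∂h/∂x = -60x(x - 2)(x + 1)(x + 3) = 0 at x ∈ {-3, -1, 0, 2}; ∂h/∂y = 6(y + 2) = 0 at y ∈ {-2}.
The Hessian is diagonal: diag(h_xx, h_yy). Second derivatives: h_xx(-3)=1800, h_xx(-1)=-360, h_xx(0)=360, h_xx(2)=-1800; h_yy(-2)=6.
Local minima occur where both diagonal entries positive: (-3, -2), (0, -2). Count: 2.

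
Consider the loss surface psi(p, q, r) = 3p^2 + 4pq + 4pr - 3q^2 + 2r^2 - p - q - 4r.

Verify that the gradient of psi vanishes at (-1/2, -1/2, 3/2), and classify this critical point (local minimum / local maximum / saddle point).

∇psi = (6p + 4q + 4r - 1, 4p - 6q - 1, 4p + 4r - 4); substituting (-1/2, -1/2, 3/2) gives ∇psi = (0, 0, 0), so (-1/2, -1/2, 3/2) is indeed a critical point.
The Hessian is constant: H = [[6, 4, 4], [4, -6, 0], [4, 0, 4]].
Leading principal minors: Δ₁ = 6, Δ₂ = -52, Δ₃ = -112.
The minors fit neither the all-positive nor the alternating-sign pattern, so H is indefinite: a saddle point.

saddle point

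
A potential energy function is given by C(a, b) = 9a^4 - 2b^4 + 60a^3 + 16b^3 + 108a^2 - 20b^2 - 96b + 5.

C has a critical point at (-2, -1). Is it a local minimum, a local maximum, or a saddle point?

The mixed partial ∂²C/∂a∂b is 0, so the Hessian at any point is diag(C_aa, C_bb) = diag(36(3a^2 + 10a + 6), 8(-3b^2 + 12b - 5)).
At (-2, -1): H = diag(-72, -160).
Both eigenvalues are negative, so H is negative definite: a local maximum.

local maximum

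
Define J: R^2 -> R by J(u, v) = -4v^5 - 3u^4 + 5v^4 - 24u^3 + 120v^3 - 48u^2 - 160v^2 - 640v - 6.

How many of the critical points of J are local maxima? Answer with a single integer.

4

J separates as a function of u plus a function of v, so ∇J=0 decouples.
∂J/∂u = -12u(u + 2)(u + 4) = 0 at u ∈ {-4, -2, 0}; ∂J/∂v = -20(v - 4)(v - 2)(v + 1)(v + 4) = 0 at v ∈ {-4, -1, 2, 4}.
The Hessian is diagonal: diag(J_uu, J_vv). Second derivatives: J_uu(-4)=-96, J_uu(-2)=48, J_uu(0)=-96; J_vv(-4)=2880, J_vv(-1)=-900, J_vv(2)=720, J_vv(4)=-1600.
Local maxima occur where both diagonal entries negative: (-4, -1), (-4, 4), (0, -1), (0, 4). Count: 4.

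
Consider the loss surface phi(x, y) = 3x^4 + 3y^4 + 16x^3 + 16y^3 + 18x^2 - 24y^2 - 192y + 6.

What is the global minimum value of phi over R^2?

-325

phi(x,y) separates as P(x) + Q(y) + 6, so its minimum is min P + min Q + 6.
P'(x) = 12x(x + 1)(x + 3) vanishes at x ∈ {-3, -1, 0}; Q'(y) = 12(y - 2)(y + 2)(y + 4) vanishes at y ∈ {-4, -2, 2}.
Local minima of P (where P''>0): P(-3)=-27, P(0)=0. Local minima of Q: Q(-4)=128, Q(2)=-304.
So the global minimum of phi is P(-3) + Q(2) + 6 = -27 − 304 + 6 = -325, attained at (-3, 2).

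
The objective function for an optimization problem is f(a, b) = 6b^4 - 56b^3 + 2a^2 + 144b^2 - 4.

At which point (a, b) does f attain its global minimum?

(0, 0)

f(a,b) separates as P(a) + Q(b) − 4, so its minimum is min P + min Q − 4.
P'(a) = 4a vanishes at a ∈ {0}; Q'(b) = 24b(b - 4)(b - 3) vanishes at b ∈ {0, 3, 4}.
Local minima of P (where P''>0): P(0)=0. Local minima of Q: Q(0)=0, Q(4)=256.
So the global minimum of f is P(0) + Q(0) − 4 = 0 + 0 − 4 = -4, attained at (0, 0).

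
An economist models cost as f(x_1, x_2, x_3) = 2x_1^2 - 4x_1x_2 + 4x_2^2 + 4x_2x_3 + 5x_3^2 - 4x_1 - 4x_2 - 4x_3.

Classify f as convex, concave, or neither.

convex

f is quadratic, so its Hessian is the constant matrix H = [[4, -4, 0], [-4, 8, 4], [0, 4, 10]].
Leading principal minors: 4, 16, 96.
All positive ⇒ H ≻ 0 ⇒ convex.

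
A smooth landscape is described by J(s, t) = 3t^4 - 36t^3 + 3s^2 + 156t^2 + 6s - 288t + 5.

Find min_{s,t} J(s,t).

-190

J(s,t) separates as P(s) + Q(t) + 5, so its minimum is min P + min Q + 5.
P'(s) = 6s + 6 vanishes at s ∈ {-1}; Q'(t) = 12(t - 4)(t - 3)(t - 2) vanishes at t ∈ {2, 3, 4}.
Local minima of P (where P''>0): P(-1)=-3. Local minima of Q: Q(2)=-192, Q(4)=-192.
So the global minimum of J is P(-1) + Q(2) + 5 = -3 − 192 + 5 = -190, attained at (-1, 2).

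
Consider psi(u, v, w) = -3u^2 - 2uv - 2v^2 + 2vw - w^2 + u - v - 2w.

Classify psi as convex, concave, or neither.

psi is quadratic, so its Hessian is the constant matrix H = [[-6, -2, 0], [-2, -4, 2], [0, 2, -2]].
Leading principal minors: -6, 20, -16.
Signs alternate −, +, − ⇒ H ≺ 0 ⇒ concave.

concave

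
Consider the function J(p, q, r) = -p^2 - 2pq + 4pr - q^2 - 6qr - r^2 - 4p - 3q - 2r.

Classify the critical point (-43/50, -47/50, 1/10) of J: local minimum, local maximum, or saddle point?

saddle point

The Hessian is constant: H = [[-2, -2, 4], [-2, -2, -6], [4, -6, -2]].
Leading principal minors: Δ₁ = -2, Δ₂ = 0, Δ₃ = 200.
The minors fit neither the all-positive nor the alternating-sign pattern, so H is indefinite: a saddle point.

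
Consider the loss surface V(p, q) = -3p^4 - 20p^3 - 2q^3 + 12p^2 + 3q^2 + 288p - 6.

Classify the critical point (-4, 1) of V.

local maximum

The mixed partial ∂²V/∂p∂q is 0, so the Hessian at any point is diag(V_pp, V_qq) = diag(12(-3p^2 - 10p + 2), 6(-2q + 1)).
At (-4, 1): H = diag(-72, -6).
Both eigenvalues are negative, so H is negative definite: a local maximum.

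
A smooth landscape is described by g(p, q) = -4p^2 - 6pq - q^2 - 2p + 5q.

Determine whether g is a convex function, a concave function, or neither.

neither

g is quadratic, so its Hessian is the constant matrix H = [[-8, -6], [-6, -2]].
det(H) = -20, tr(H) = -10.
det(H) < 0, so H is indefinite: neither convex nor concave.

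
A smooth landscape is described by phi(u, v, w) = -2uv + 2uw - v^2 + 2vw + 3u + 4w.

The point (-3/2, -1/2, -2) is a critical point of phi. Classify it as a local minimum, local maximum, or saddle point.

saddle point

The Hessian is constant: H = [[0, -2, 2], [-2, -2, 2], [2, 2, 0]].
Leading principal minors: Δ₁ = 0, Δ₂ = -4, Δ₃ = -8.
The minors fit neither the all-positive nor the alternating-sign pattern, so H is indefinite: a saddle point.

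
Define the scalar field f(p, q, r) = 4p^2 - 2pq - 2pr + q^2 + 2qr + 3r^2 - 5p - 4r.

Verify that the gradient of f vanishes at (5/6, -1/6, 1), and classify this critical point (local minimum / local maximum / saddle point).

∇f = (8p - 2q - 2r - 5, -2p + 2q + 2r, -2p + 2q + 6r - 4); substituting (5/6, -1/6, 1) gives ∇f = (0, 0, 0), so (5/6, -1/6, 1) is indeed a critical point.
The Hessian is constant: H = [[8, -2, -2], [-2, 2, 2], [-2, 2, 6]].
Leading principal minors: Δ₁ = 8, Δ₂ = 12, Δ₃ = 48.
All leading minors are positive, so H is positive definite: a local minimum.

local minimum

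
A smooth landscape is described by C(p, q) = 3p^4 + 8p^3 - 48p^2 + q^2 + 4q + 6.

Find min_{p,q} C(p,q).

C(p,q) separates as A(p) + B(q) + 6, so its minimum is min A + min B + 6.
A'(p) = 12p(p - 2)(p + 4) vanishes at p ∈ {-4, 0, 2}; B'(q) = 2q + 4 vanishes at q ∈ {-2}.
Local minima of A (where A''>0): A(-4)=-512, A(2)=-80. Local minima of B: B(-2)=-4.
So the global minimum of C is A(-4) + B(-2) + 6 = -512 − 4 + 6 = -510, attained at (-4, -2).

-510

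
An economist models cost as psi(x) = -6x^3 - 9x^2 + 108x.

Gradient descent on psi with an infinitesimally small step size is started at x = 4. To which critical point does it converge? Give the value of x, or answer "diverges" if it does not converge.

diverges

psi'(x) = -18(x - 2)(x + 3), so psi'(4) = -252.
Gradient descent moves in the -psi' direction, i.e. x is increasing.
There is no critical point above x=4, and psi' keeps the same sign, so the iterate runs off to +∞.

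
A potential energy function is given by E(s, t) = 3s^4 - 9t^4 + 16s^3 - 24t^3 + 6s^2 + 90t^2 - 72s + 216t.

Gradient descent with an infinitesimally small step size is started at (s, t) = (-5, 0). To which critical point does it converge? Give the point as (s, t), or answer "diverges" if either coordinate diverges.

E is separable, so gradient descent decouples: s follows -∂E/∂s, t follows -∂E/∂t.
∂E/∂s = 12(s - 1)(s + 2)(s + 3); at s=-5 this is -432, so s increases.
∂E/∂t = -36(t - 2)(t + 1)(t + 3); at t=0 this is 216, so t decreases.
s converges to its nearest critical value -3 (a local min of the s-part); t converges to -1. The iterate converges to (-3, -1).

(-3, -1)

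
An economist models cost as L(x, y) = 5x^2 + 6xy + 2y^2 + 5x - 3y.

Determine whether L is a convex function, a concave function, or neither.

convex

L is quadratic, so its Hessian is the constant matrix H = [[10, 6], [6, 4]].
det(H) = 4, tr(H) = 14.
det(H) > 0 and tr(H) > 0, so H is positive definite everywhere: convex.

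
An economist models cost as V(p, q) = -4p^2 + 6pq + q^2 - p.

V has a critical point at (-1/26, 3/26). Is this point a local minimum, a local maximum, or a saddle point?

The Hessian of V is constant: H = [[-8, 6], [6, 2]].
det(H) = (-8)·2 − 6² = -52.
Since det(H) < 0, H is indefinite and the critical point is a saddle point.

saddle point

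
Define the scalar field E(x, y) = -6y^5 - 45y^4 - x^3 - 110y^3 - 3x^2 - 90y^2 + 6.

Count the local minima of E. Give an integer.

2

E separates as a function of x plus a function of y, so ∇E=0 decouples.
∂E/∂x = -3x(x + 2) = 0 at x ∈ {-2, 0}; ∂E/∂y = -30y(y + 1)(y + 2)(y + 3) = 0 at y ∈ {-3, -2, -1, 0}.
The Hessian is diagonal: diag(E_xx, E_yy). Second derivatives: E_xx(-2)=6, E_xx(0)=-6; E_yy(-3)=180, E_yy(-2)=-60, E_yy(-1)=60, E_yy(0)=-180.
Local minima occur where both diagonal entries positive: (-2, -3), (-2, -1). Count: 2.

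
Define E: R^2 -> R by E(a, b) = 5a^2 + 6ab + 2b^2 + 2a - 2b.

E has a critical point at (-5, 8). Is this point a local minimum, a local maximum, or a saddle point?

local minimum

The Hessian of E is constant: H = [[10, 6], [6, 4]].
det(H) = 10·4 − 6² = 4.
det(H) > 0 and tr(H) = 14 > 0, so H is positive definite and the point is a local minimum.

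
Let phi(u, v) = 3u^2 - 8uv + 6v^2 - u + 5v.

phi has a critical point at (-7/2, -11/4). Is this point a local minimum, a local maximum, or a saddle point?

The Hessian of phi is constant: H = [[6, -8], [-8, 12]].
det(H) = 6·12 − (-8)² = 8.
det(H) > 0 and tr(H) = 18 > 0, so H is positive definite and the point is a local minimum.

local minimum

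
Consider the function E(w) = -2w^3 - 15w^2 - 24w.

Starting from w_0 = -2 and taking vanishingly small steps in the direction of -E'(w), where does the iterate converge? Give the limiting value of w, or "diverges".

-4

E'(w) = -6(w + 1)(w + 4), so E'(-2) = 12.
Gradient descent moves in the -E' direction, i.e. w is decreasing.
The nearest critical point in that direction is w = -4, where E'' = 18 > 0 (a local minimum). The iterate converges there.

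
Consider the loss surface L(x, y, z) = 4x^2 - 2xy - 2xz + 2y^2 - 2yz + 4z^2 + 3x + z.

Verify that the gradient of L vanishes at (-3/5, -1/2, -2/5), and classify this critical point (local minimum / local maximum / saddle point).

local minimum

∇L = (8x - 2y - 2z + 3, -2x + 4y - 2z, -2x - 2y + 8z + 1); substituting (-3/5, -1/2, -2/5) gives ∇L = (0, 0, 0), so (-3/5, -1/2, -2/5) is indeed a critical point.
The Hessian is constant: H = [[8, -2, -2], [-2, 4, -2], [-2, -2, 8]].
Leading principal minors: Δ₁ = 8, Δ₂ = 28, Δ₃ = 160.
All leading minors are positive, so H is positive definite: a local minimum.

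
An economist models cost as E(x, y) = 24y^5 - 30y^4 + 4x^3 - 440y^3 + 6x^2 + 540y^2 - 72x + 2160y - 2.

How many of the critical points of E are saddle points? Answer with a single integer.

4

E separates as a function of x plus a function of y, so ∇E=0 decouples.
∂E/∂x = 12(x - 2)(x + 3) = 0 at x ∈ {-3, 2}; ∂E/∂y = 120(y - 3)(y - 2)(y + 1)(y + 3) = 0 at y ∈ {-3, -1, 2, 3}.
The Hessian is diagonal: diag(E_xx, E_yy). Second derivatives: E_xx(-3)=-60, E_xx(2)=60; E_yy(-3)=-7200, E_yy(-1)=2880, E_yy(2)=-1800, E_yy(3)=2880.
Saddle points occur where the two diagonal entries have opposite signs: (-3, -1), (-3, 3), (2, -3), (2, 2). Count: 4.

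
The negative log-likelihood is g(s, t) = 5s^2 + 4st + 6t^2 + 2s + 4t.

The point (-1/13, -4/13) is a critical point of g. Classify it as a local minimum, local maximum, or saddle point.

The Hessian of g is constant: H = [[10, 4], [4, 12]].
det(H) = 10·12 − 4² = 104.
det(H) > 0 and tr(H) = 22 > 0, so H is positive definite and the point is a local minimum.

local minimum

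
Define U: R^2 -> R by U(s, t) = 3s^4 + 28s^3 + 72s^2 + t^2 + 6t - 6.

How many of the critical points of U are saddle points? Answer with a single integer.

1

U separates as a function of s plus a function of t, so ∇U=0 decouples.
∂U/∂s = 12s(s + 3)(s + 4) = 0 at s ∈ {-4, -3, 0}; ∂U/∂t = 2(t + 3) = 0 at t ∈ {-3}.
The Hessian is diagonal: diag(U_ss, U_tt). Second derivatives: U_ss(-4)=48, U_ss(-3)=-36, U_ss(0)=144; U_tt(-3)=2.
Saddle points occur where the two diagonal entries have opposite signs: (-3, -3). Count: 1.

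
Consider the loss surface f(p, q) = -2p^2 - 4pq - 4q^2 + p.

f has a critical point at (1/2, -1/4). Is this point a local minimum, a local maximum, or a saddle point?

local maximum

The Hessian of f is constant: H = [[-4, -4], [-4, -8]].
det(H) = (-4)·(-8) − (-4)² = 16.
det(H) > 0 and tr(H) = -12 < 0, so H is negative definite and the point is a local maximum.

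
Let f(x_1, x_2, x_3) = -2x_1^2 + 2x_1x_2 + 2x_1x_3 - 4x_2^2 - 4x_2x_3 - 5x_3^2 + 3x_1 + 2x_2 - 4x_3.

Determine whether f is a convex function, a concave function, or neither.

f is quadratic, so its Hessian is the constant matrix H = [[-4, 2, 2], [2, -8, -4], [2, -4, -10]].
Leading principal minors: -4, 28, -216.
Signs alternate −, +, − ⇒ H ≺ 0 ⇒ concave.

concave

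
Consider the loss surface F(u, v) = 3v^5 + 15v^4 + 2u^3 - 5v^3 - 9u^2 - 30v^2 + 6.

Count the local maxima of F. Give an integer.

F separates as a function of u plus a function of v, so ∇F=0 decouples.
∂F/∂u = 6u(u - 3) = 0 at u ∈ {0, 3}; ∂F/∂v = 15v(v - 1)(v + 1)(v + 4) = 0 at v ∈ {-4, -1, 0, 1}.
The Hessian is diagonal: diag(F_uu, F_vv). Second derivatives: F_uu(0)=-18, F_uu(3)=18; F_vv(-4)=-900, F_vv(-1)=90, F_vv(0)=-60, F_vv(1)=150.
Local maxima occur where both diagonal entries negative: (0, -4), (0, 0). Count: 2.

2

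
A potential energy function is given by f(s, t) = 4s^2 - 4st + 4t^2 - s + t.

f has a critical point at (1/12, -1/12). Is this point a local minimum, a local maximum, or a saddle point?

The Hessian of f is constant: H = [[8, -4], [-4, 8]].
det(H) = 8·8 − (-4)² = 48.
det(H) > 0 and tr(H) = 16 > 0, so H is positive definite and the point is a local minimum.

local minimum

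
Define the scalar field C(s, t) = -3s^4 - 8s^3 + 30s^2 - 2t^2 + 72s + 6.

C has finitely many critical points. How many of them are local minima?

C separates as a function of s plus a function of t, so ∇C=0 decouples.
∂C/∂s = -12(s - 2)(s + 1)(s + 3) = 0 at s ∈ {-3, -1, 2}; ∂C/∂t = -4t = 0 at t ∈ {0}.
The Hessian is diagonal: diag(C_ss, C_tt). Second derivatives: C_ss(-3)=-120, C_ss(-1)=72, C_ss(2)=-180; C_tt(0)=-4.
Local minima occur where both diagonal entries positive: none. Count: 0.

0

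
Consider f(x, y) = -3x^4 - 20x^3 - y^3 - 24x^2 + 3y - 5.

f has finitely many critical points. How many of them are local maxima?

f separates as a function of x plus a function of y, so ∇f=0 decouples.
∂f/∂x = -12x(x + 1)(x + 4) = 0 at x ∈ {-4, -1, 0}; ∂f/∂y = -3(y - 1)(y + 1) = 0 at y ∈ {-1, 1}.
The Hessian is diagonal: diag(f_xx, f_yy). Second derivatives: f_xx(-4)=-144, f_xx(-1)=36, f_xx(0)=-48; f_yy(-1)=6, f_yy(1)=-6.
Local maxima occur where both diagonal entries negative: (-4, 1), (0, 1). Count: 2.

2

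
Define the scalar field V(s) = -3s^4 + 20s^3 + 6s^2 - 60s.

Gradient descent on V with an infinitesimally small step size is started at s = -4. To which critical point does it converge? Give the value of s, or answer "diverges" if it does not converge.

V'(s) = -12(s - 5)(s - 1)(s + 1), so V'(-4) = 1620.
Gradient descent moves in the -V' direction, i.e. s is decreasing.
There is no critical point below s=-4, and V' keeps the same sign, so the iterate runs off to −∞.

diverges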